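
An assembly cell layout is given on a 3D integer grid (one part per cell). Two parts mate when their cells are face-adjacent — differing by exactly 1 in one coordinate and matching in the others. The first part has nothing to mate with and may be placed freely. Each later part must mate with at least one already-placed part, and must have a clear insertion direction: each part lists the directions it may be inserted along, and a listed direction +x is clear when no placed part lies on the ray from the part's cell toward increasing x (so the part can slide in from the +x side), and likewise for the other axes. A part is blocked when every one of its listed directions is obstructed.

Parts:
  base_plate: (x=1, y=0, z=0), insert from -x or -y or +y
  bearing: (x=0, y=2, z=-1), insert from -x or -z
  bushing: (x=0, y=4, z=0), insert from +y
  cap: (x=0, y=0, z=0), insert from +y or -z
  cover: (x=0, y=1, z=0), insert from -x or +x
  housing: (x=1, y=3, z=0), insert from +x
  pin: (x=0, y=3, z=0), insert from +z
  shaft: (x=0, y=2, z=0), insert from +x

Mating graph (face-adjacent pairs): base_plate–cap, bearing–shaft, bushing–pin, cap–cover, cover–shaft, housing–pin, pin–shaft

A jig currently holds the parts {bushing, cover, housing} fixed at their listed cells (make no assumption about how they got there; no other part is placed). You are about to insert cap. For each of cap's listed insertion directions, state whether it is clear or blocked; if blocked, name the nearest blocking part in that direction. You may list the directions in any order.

+y: nearest on ray is cover@(0, 1, 0) ⇒ blocked
-z: ray from cap(0, 0, 0) has no placed part ⇒ clear

+y: blocked by cover; -z: clear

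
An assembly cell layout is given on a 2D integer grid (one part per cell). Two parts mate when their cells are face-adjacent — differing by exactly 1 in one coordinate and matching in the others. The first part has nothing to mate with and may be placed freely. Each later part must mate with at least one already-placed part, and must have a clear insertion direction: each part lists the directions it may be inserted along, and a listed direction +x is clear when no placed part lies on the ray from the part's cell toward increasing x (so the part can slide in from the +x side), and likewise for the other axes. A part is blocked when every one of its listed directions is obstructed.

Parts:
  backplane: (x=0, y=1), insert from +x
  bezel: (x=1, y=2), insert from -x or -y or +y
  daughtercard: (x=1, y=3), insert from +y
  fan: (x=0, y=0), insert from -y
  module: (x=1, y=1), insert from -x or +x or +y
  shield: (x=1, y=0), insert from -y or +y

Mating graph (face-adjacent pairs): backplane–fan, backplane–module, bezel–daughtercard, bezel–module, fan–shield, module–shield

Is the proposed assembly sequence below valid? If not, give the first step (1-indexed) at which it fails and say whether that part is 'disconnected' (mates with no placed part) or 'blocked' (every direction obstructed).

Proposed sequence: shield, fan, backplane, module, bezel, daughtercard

Valid

1. shield@(1, 0) [-y clear] — {shield}
2. fan@(0, 0) [-y clear] — {fan, shield}
3. backplane@(0, 1) [+x clear] — {backplane, fan, shield}
4. module@(1, 1) [+x clear] — {backplane, fan, module, shield}
5. bezel@(1, 2) [-x clear] — {backplane, bezel, fan, module, shield}
6. daughtercard@(1, 3) [+y clear] — {backplane, bezel, daughtercard, fan, module, shield}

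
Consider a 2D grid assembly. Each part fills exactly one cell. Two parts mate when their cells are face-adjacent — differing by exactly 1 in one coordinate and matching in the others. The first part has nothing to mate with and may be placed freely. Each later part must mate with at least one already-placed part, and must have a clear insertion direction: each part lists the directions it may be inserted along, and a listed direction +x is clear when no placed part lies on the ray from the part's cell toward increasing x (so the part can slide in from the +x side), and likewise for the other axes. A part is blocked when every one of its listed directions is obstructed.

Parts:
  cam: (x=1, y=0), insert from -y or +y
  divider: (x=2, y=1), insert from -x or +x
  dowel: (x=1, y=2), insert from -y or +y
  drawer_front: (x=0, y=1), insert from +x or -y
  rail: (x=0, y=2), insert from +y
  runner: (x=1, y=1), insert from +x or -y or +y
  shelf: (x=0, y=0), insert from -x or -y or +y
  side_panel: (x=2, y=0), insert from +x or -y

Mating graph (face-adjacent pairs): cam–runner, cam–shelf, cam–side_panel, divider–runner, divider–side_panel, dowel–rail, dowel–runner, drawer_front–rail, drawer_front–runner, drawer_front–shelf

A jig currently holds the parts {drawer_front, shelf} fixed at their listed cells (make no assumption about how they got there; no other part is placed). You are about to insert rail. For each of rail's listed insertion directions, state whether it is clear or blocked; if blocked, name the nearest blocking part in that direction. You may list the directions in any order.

+y: clear

+y: ray from rail(0, 2) has no placed part ⇒ clear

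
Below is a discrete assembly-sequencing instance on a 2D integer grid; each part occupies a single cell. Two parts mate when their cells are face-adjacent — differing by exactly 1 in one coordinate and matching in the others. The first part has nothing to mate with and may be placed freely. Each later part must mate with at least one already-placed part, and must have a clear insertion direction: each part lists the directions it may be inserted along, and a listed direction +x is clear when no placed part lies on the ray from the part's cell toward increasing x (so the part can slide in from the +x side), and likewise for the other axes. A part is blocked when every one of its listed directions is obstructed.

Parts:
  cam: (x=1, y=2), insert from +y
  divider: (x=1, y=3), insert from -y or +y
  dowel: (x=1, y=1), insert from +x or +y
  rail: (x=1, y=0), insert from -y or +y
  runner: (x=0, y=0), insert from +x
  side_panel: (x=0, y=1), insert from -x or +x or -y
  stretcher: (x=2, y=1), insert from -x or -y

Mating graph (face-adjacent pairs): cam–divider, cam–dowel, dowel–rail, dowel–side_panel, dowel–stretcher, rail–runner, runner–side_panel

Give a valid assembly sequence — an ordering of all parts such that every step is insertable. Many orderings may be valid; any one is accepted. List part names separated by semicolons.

1. runner@(0, 0) [+x clear] — {runner}
2. side_panel@(0, 1) [-x clear] — {runner, side_panel}
3. dowel@(1, 1) [+x clear] — {dowel, runner, side_panel}
4. stretcher@(2, 1) [-y clear] — {dowel, runner, side_panel, stretcher}
5. cam@(1, 2) [+y clear] — {cam, dowel, runner, side_panel, stretcher}
6. divider@(1, 3) [+y clear] — {cam, divider, dowel, runner, side_panel, stretcher}
7. rail@(1, 0) [-y clear] — {cam, divider, dowel, rail, runner, side_panel, stretcher}

runner; side_panel; dowel; stretcher; cam; divider; rail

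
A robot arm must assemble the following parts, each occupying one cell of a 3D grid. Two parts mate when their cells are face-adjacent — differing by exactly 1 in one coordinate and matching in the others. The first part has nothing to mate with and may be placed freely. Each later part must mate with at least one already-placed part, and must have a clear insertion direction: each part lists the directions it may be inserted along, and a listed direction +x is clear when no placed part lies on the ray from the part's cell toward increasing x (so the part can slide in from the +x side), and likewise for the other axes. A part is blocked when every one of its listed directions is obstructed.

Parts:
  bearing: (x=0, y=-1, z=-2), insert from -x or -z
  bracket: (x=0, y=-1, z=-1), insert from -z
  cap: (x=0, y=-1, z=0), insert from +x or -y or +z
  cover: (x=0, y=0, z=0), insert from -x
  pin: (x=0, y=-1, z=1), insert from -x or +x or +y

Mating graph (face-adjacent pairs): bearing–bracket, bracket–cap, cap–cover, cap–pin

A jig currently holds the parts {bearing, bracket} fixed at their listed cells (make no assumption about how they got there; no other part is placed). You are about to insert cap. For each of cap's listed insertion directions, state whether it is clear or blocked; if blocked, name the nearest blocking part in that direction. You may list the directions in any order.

+x: clear; +z: clear; -y: clear

+x: ray from cap(0, -1, 0) has no placed part ⇒ clear
-y: ray from cap(0, -1, 0) has no placed part ⇒ clear
+z: ray from cap(0, -1, 0) has no placed part ⇒ clear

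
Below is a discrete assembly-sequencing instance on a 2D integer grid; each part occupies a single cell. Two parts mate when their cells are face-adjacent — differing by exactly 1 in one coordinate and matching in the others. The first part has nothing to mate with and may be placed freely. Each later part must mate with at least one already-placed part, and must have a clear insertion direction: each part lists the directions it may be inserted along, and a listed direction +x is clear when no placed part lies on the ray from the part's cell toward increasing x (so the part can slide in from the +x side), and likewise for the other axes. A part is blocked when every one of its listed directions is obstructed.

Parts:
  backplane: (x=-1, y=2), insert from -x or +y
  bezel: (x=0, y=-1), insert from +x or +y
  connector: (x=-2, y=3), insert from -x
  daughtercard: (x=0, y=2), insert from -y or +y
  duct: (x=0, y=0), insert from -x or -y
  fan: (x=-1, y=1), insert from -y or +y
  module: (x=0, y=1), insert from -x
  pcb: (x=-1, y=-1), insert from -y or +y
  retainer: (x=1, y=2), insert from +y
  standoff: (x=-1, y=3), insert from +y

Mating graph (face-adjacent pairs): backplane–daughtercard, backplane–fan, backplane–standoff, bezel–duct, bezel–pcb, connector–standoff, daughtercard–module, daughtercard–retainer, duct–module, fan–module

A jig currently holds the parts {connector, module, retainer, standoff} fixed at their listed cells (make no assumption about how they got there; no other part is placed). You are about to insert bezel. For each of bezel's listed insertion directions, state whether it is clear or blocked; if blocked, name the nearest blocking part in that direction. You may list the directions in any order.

+x: ray from bezel(0, -1) has no placed part ⇒ clear
+y: nearest on ray is module@(0, 1) ⇒ blocked

+x: clear; +y: blocked by module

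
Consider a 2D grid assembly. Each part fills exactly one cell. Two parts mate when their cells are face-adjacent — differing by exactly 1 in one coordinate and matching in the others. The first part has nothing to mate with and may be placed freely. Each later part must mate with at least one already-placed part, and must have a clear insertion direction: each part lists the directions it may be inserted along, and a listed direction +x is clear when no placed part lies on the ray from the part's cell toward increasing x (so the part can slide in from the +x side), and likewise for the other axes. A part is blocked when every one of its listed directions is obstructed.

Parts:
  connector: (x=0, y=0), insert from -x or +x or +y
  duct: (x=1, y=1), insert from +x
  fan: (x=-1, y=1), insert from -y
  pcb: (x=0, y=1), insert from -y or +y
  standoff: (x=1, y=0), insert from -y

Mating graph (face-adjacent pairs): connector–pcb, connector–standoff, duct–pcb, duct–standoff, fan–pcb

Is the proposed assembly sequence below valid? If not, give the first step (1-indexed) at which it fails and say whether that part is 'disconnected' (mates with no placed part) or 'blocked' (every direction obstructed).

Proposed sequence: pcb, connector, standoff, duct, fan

Valid

1. pcb@(0, 1) [-y clear] — {pcb}
2. connector@(0, 0) [-x clear] — {connector, pcb}
3. standoff@(1, 0) [-y clear] — {connector, pcb, standoff}
4. duct@(1, 1) [+x clear] — {connector, duct, pcb, standoff}
5. fan@(-1, 1) [-y clear] — {connector, duct, fan, pcb, standoff}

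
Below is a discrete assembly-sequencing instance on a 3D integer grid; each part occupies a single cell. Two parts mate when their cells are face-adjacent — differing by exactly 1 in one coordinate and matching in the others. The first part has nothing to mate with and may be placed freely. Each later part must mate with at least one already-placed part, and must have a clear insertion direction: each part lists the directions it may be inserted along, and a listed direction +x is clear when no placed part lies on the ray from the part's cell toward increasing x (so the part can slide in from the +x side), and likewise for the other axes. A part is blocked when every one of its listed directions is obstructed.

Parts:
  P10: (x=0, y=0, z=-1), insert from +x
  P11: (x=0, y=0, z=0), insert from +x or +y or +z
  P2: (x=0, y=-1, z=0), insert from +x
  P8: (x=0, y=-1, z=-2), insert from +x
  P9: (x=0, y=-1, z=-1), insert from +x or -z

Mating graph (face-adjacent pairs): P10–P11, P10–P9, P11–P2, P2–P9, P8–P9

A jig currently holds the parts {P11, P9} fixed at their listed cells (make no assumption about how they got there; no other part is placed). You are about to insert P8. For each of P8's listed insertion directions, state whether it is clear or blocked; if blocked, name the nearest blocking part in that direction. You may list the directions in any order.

+x: ray from P8(0, -1, -2) has no placed part ⇒ clear

+x: clear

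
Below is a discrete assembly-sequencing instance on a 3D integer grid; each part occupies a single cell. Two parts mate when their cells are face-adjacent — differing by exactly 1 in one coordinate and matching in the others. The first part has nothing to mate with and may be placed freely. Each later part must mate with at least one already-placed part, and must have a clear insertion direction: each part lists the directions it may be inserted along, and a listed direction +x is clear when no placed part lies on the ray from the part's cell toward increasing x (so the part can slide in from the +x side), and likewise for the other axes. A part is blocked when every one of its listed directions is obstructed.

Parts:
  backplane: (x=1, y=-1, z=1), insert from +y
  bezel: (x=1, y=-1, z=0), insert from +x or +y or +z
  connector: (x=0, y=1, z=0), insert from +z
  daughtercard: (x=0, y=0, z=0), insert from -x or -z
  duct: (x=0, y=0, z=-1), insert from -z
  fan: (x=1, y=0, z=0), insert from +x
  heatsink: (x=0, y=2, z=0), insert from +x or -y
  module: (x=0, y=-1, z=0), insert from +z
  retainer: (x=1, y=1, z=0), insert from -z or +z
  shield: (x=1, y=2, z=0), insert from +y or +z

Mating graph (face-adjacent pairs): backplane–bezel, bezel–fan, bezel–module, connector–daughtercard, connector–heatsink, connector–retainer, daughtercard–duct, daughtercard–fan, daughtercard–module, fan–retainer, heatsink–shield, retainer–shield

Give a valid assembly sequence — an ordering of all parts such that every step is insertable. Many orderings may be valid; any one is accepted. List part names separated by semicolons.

backplane; bezel; fan; retainer; connector; heatsink; shield; daughtercard; module; duct

1. backplane@(1, -1, 1) [+y clear] — {backplane}
2. bezel@(1, -1, 0) [+x clear] — {backplane, bezel}
3. fan@(1, 0, 0) [+x clear] — {backplane, bezel, fan}
4. retainer@(1, 1, 0) [-z clear] — {backplane, bezel, fan, retainer}
5. connector@(0, 1, 0) [+z clear] — {backplane, bezel, connector, fan, retainer}
6. heatsink@(0, 2, 0) [+x clear] — {backplane, bezel, connector, fan, heatsink, retainer}
7. shield@(1, 2, 0) [+y clear] — {backplane, bezel, connector, fan, heatsink, retainer, shield}
8. daughtercard@(0, 0, 0) [-x clear] — {backplane, bezel, connector, daughtercard, fan, heatsink, retainer, shield}
9. module@(0, -1, 0) [+z clear] — {backplane, bezel, connector, daughtercard, fan, heatsink, module, retainer, shield}
10. duct@(0, 0, -1) [-z clear] — {backplane, bezel, connector, daughtercard, duct, fan, heatsink, module, retainer, shield}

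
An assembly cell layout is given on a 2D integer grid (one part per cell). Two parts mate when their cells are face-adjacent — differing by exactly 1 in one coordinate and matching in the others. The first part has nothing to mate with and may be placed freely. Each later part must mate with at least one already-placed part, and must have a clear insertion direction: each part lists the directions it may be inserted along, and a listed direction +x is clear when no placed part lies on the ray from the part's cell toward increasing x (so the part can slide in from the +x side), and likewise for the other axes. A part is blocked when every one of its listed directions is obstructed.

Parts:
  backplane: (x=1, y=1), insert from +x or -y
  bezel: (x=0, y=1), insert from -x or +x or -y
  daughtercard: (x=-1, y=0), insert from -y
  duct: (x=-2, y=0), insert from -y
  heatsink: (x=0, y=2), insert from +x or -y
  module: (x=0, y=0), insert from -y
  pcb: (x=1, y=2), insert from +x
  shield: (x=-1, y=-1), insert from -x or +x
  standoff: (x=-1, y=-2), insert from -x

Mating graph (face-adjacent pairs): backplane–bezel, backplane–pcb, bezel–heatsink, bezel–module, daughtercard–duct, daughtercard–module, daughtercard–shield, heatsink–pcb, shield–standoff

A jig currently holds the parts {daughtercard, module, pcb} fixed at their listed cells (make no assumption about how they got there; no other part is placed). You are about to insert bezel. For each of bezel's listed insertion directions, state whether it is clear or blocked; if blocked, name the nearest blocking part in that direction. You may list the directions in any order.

+x: clear; -x: clear; -y: blocked by module

-x: ray from bezel(0, 1) has no placed part ⇒ clear
+x: ray from bezel(0, 1) has no placed part ⇒ clear
-y: nearest on ray is module@(0, 0) ⇒ blocked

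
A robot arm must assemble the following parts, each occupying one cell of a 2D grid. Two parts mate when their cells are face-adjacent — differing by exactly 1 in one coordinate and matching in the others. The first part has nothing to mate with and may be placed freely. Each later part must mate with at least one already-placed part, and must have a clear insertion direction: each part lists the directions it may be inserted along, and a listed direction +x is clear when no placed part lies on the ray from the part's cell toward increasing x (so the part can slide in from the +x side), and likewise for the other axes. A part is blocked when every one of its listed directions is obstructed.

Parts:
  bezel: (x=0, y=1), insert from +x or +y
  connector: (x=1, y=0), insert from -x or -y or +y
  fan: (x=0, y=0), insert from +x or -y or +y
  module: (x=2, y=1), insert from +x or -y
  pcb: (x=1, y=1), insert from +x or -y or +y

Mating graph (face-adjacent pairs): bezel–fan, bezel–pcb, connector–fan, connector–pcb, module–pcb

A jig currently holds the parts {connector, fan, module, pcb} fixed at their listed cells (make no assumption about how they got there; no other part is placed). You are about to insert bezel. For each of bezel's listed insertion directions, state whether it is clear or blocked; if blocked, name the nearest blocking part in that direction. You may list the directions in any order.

+x: nearest on ray is pcb@(1, 1) ⇒ blocked
+y: ray from bezel(0, 1) has no placed part ⇒ clear

+x: blocked by pcb; +y: clear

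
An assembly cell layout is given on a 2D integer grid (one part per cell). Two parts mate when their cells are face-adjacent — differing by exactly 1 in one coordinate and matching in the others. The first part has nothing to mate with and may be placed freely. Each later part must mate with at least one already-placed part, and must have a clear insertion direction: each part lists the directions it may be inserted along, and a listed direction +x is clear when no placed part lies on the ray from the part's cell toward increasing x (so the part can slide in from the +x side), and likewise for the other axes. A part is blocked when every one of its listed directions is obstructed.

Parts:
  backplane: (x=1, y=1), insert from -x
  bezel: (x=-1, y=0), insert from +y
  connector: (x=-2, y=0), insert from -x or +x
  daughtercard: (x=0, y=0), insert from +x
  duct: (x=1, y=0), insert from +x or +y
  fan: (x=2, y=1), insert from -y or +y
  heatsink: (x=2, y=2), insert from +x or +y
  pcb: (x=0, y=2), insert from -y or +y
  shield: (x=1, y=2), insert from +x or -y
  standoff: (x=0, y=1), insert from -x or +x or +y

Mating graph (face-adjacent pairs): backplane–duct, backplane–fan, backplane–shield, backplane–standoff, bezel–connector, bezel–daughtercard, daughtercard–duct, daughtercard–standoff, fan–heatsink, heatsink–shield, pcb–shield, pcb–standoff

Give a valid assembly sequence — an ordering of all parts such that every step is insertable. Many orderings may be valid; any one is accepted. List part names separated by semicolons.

1. daughtercard@(0, 0) [+x clear] — {daughtercard}
2. duct@(1, 0) [+x clear] — {daughtercard, duct}
3. backplane@(1, 1) [-x clear] — {backplane, daughtercard, duct}
4. fan@(2, 1) [-y clear] — {backplane, daughtercard, duct, fan}
5. bezel@(-1, 0) [+y clear] — {backplane, bezel, daughtercard, duct, fan}
6. connector@(-2, 0) [-x clear] — {backplane, bezel, connector, daughtercard, duct, fan}
7. shield@(1, 2) [+x clear] — {backplane, bezel, connector, daughtercard, duct, fan, shield}
8. pcb@(0, 2) [+y clear] — {backplane, bezel, connector, daughtercard, duct, fan, pcb, shield}
9. standoff@(0, 1) [-x clear] — {backplane, bezel, connector, daughtercard, duct, fan, pcb, shield, standoff}
10. heatsink@(2, 2) [+x clear] — {backplane, bezel, connector, daughtercard, duct, fan, heatsink, pcb, shield, standoff}

daughtercard; duct; backplane; fan; bezel; connector; shield; pcb; standoff; heatsink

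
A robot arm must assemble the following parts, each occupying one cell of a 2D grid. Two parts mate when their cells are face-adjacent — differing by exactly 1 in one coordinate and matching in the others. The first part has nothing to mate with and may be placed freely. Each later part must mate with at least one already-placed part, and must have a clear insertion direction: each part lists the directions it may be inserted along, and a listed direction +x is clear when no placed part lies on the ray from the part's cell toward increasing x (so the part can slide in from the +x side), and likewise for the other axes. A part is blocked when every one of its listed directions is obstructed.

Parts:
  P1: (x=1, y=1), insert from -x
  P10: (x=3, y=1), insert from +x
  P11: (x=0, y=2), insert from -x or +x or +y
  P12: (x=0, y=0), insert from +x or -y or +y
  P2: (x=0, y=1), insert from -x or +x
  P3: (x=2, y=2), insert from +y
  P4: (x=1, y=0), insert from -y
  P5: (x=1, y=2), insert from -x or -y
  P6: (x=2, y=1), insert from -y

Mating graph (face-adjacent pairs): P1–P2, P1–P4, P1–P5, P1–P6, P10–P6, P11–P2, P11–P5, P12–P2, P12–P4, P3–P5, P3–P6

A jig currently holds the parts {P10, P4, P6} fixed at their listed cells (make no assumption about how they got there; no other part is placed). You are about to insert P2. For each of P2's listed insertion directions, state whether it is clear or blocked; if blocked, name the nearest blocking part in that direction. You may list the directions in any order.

+x: blocked by P6; -x: clear

-x: ray from P2(0, 1) has no placed part ⇒ clear
+x: nearest on ray is P6@(2, 1) ⇒ blocked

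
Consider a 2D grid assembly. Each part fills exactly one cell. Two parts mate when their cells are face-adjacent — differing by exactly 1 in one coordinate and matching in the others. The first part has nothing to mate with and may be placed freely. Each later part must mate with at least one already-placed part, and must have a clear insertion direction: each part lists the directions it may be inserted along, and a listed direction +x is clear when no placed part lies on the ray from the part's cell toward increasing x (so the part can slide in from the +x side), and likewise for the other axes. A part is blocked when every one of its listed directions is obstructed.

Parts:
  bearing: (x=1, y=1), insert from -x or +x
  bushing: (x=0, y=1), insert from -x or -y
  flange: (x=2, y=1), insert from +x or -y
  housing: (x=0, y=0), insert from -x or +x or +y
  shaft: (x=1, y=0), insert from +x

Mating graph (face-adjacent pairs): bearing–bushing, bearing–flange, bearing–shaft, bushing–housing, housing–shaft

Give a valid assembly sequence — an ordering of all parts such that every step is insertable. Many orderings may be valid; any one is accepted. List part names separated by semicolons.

shaft; housing; bushing; bearing; flange

1. shaft@(1, 0) [+x clear] — {shaft}
2. housing@(0, 0) [-x clear] — {housing, shaft}
3. bushing@(0, 1) [-x clear] — {bushing, housing, shaft}
4. bearing@(1, 1) [+x clear] — {bearing, bushing, housing, shaft}
5. flange@(2, 1) [+x clear] — {bearing, bushing, flange, housing, shaft}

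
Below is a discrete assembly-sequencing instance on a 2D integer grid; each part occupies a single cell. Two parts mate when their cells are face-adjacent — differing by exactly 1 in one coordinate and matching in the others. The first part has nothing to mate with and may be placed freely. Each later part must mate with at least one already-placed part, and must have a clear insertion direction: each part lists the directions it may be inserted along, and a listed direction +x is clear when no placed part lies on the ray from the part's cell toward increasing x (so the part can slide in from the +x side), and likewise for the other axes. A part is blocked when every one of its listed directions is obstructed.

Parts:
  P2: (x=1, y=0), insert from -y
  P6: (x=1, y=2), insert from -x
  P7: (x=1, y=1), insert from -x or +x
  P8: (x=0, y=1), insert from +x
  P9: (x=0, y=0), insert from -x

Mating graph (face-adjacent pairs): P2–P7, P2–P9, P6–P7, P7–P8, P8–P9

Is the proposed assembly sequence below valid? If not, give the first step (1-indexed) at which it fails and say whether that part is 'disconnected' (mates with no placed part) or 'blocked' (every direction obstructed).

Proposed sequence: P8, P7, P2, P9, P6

1. P8@(0, 1) [+x clear] — {P8}
2. P7@(1, 1) [+x clear] — {P7, P8}
3. P2@(1, 0) [-y clear] — {P2, P7, P8}
4. P9@(0, 0) [-x clear] — {P2, P7, P8, P9}
5. P6@(1, 2) [-x clear] — {P2, P6, P7, P8, P9}

Valid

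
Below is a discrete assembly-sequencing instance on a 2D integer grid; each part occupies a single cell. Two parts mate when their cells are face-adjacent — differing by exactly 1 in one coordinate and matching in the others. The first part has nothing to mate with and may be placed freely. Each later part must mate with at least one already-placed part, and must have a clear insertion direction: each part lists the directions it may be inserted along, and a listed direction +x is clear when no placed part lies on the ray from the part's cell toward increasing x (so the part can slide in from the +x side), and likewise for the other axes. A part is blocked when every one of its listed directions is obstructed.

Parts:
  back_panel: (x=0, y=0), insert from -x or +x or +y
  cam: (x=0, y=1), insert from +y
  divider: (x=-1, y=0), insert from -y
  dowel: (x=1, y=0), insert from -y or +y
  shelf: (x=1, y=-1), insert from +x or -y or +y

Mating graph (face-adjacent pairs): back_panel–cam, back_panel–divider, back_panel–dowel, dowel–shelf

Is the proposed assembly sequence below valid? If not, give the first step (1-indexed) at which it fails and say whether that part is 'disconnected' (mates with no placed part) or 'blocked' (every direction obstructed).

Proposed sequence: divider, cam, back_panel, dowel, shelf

Invalid at step 2 (disconnected)

1. divider@(-1, 0) [-y clear] — {divider}
2. cam@(0, 1) — no placed neighbour ⇒ disconnected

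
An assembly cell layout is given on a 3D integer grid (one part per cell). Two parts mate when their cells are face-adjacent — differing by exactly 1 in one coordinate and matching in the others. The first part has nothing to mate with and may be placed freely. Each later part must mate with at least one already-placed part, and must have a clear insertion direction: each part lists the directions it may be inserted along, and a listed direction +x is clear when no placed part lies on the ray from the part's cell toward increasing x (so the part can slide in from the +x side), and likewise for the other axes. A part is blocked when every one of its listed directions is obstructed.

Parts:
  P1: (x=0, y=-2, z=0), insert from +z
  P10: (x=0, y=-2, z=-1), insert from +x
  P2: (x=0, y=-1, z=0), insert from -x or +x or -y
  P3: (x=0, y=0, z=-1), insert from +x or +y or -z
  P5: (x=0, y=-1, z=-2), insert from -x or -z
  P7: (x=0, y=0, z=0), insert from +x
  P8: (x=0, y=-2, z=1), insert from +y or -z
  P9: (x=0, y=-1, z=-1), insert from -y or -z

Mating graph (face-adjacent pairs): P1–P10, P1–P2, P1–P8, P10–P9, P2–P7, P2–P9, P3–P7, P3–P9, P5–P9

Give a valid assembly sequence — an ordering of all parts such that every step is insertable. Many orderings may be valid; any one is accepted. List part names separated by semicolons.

1. P9@(0, -1, -1) [-y clear] — {P9}
2. P10@(0, -2, -1) [+x clear] — {P10, P9}
3. P2@(0, -1, 0) [-x clear] — {P10, P2, P9}
4. P5@(0, -1, -2) [-x clear] — {P10, P2, P5, P9}
5. P3@(0, 0, -1) [+x clear] — {P10, P2, P3, P5, P9}
6. P1@(0, -2, 0) [+z clear] — {P1, P10, P2, P3, P5, P9}
7. P8@(0, -2, 1) [+y clear] — {P1, P10, P2, P3, P5, P8, P9}
8. P7@(0, 0, 0) [+x clear] — {P1, P10, P2, P3, P5, P7, P8, P9}

P9; P10; P2; P5; P3; P1; P8; P7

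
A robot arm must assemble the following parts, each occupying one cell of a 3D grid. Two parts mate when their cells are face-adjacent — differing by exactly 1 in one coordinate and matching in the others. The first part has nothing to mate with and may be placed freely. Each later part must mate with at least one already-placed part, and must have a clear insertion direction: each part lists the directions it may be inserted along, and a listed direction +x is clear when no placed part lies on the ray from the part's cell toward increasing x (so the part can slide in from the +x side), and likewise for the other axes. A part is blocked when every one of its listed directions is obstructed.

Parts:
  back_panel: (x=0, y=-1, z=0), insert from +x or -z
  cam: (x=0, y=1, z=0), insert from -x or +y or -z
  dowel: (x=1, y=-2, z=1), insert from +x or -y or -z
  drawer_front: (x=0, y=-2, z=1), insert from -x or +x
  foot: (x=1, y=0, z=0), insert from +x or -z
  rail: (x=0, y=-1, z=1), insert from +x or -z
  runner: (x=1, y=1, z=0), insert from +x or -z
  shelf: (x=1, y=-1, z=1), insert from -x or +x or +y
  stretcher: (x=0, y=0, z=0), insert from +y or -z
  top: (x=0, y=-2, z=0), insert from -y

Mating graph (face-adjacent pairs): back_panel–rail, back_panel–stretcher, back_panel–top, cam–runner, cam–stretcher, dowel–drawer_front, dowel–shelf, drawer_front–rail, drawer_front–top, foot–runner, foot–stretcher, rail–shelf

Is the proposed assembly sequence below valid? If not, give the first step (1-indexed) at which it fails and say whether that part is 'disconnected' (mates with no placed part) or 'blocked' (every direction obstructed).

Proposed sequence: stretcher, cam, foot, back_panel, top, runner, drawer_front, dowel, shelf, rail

1. stretcher@(0, 0, 0) [+y clear] — {stretcher}
2. cam@(0, 1, 0) [-x clear] — {cam, stretcher}
3. foot@(1, 0, 0) [+x clear] — {cam, foot, stretcher}
4. back_panel@(0, -1, 0) [+x clear] — {back_panel, cam, foot, stretcher}
5. top@(0, -2, 0) [-y clear] — {back_panel, cam, foot, stretcher, top}
6. runner@(1, 1, 0) [+x clear] — {back_panel, cam, foot, runner, stretcher, top}
7. drawer_front@(0, -2, 1) [-x clear] — {back_panel, cam, drawer_front, foot, runner, stretcher, top}
8. dowel@(1, -2, 1) [+x clear] — {back_panel, cam, dowel, drawer_front, foot, runner, stretcher, top}
9. shelf@(1, -1, 1) [-x clear] — {back_panel, cam, dowel, drawer_front, foot, runner, shelf, stretcher, top}
10. rail@(0, -1, 1) — +x/-z all obstructed ⇒ blocked

Invalid at step 10 (blocked)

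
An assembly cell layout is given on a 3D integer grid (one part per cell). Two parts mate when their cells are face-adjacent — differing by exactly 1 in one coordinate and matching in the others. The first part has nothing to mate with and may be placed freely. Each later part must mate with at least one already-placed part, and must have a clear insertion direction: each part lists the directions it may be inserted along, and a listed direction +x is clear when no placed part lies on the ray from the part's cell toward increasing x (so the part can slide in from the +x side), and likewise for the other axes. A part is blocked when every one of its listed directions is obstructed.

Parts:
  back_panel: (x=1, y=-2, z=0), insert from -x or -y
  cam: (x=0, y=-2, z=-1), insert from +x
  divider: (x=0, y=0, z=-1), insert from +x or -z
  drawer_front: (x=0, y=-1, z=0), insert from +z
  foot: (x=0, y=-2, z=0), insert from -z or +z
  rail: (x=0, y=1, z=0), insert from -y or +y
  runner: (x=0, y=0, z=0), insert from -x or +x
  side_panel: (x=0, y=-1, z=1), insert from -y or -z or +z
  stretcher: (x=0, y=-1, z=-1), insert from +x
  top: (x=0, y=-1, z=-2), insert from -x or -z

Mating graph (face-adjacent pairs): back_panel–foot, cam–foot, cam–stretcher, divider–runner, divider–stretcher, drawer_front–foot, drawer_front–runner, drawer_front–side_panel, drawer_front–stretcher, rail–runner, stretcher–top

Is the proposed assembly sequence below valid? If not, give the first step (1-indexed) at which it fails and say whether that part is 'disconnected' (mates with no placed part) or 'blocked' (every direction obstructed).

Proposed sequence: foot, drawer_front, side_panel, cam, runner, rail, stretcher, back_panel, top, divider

Valid

1. foot@(0, -2, 0) [-z clear] — {foot}
2. drawer_front@(0, -1, 0) [+z clear] — {drawer_front, foot}
3. side_panel@(0, -1, 1) [-y clear] — {drawer_front, foot, side_panel}
4. cam@(0, -2, -1) [+x clear] — {cam, drawer_front, foot, side_panel}
5. runner@(0, 0, 0) [-x clear] — {cam, drawer_front, foot, runner, side_panel}
6. rail@(0, 1, 0) [+y clear] — {cam, drawer_front, foot, rail, runner, side_panel}
7. stretcher@(0, -1, -1) [+x clear] — {cam, drawer_front, foot, rail, runner, side_panel, stretcher}
8. back_panel@(1, -2, 0) [-y clear] — {back_panel, cam, drawer_front, foot, rail, runner, side_panel, stretcher}
9. top@(0, -1, -2) [-x clear] — {back_panel, cam, drawer_front, foot, rail, runner, side_panel, stretcher, top}
10. divider@(0, 0, -1) [+x clear] — {back_panel, cam, divider, drawer_front, foot, rail, runner, side_panel, stretcher, top}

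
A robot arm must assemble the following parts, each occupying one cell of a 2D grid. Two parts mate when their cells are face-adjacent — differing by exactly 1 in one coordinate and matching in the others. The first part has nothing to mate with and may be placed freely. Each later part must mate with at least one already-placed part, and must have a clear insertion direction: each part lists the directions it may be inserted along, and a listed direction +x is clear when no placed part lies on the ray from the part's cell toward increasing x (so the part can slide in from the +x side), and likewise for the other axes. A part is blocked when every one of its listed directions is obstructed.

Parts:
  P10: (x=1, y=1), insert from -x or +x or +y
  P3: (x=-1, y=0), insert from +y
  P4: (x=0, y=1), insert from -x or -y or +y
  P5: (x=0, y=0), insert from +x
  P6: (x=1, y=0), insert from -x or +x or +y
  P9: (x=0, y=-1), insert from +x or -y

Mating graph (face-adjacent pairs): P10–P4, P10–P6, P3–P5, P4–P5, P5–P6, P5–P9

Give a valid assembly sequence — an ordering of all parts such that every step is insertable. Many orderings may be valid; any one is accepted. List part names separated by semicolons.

1. P10@(1, 1) [-x clear] — {P10}
2. P4@(0, 1) [-x clear] — {P10, P4}
3. P5@(0, 0) [+x clear] — {P10, P4, P5}
4. P3@(-1, 0) [+y clear] — {P10, P3, P4, P5}
5. P6@(1, 0) [+x clear] — {P10, P3, P4, P5, P6}
6. P9@(0, -1) [+x clear] — {P10, P3, P4, P5, P6, P9}

P10; P4; P5; P3; P6; P9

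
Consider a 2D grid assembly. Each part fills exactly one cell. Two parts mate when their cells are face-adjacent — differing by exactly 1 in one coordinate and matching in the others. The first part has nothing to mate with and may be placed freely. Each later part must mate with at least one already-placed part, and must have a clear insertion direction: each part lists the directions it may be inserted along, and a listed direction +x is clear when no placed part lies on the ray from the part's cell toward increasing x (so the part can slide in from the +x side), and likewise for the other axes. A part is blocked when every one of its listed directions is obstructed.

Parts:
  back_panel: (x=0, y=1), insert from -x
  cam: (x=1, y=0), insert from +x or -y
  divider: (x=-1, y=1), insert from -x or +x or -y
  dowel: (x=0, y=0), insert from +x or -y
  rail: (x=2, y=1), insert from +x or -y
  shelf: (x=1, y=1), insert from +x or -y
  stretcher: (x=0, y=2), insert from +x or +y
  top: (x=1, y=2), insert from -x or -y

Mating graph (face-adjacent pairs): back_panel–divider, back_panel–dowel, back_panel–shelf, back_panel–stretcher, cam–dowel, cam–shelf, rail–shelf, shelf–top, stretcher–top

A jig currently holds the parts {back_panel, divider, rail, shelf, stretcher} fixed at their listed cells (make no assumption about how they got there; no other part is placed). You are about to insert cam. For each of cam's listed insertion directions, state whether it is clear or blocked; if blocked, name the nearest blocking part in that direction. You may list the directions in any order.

+x: ray from cam(1, 0) has no placed part ⇒ clear
-y: ray from cam(1, 0) has no placed part ⇒ clear

+x: clear; -y: clear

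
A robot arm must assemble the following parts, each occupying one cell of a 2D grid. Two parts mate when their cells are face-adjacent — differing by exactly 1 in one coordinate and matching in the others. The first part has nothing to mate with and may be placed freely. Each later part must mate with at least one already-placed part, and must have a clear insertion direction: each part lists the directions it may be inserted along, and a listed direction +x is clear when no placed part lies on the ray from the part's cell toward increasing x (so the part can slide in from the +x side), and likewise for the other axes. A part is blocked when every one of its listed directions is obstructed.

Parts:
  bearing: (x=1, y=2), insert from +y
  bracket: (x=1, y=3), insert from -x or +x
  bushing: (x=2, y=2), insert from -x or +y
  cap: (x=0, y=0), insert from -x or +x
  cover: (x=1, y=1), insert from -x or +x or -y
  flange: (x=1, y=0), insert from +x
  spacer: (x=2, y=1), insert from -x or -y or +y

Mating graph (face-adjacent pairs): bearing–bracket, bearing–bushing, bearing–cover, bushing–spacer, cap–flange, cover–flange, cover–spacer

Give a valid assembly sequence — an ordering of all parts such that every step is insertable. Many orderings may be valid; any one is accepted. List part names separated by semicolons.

1. cover@(1, 1) [-x clear] — {cover}
2. flange@(1, 0) [+x clear] — {cover, flange}
3. cap@(0, 0) [-x clear] — {cap, cover, flange}
4. spacer@(2, 1) [-y clear] — {cap, cover, flange, spacer}
5. bushing@(2, 2) [-x clear] — {bushing, cap, cover, flange, spacer}
6. bearing@(1, 2) [+y clear] — {bearing, bushing, cap, cover, flange, spacer}
7. bracket@(1, 3) [-x clear] — {bearing, bracket, bushing, cap, cover, flange, spacer}

cover; flange; cap; spacer; bushing; bearing; bracket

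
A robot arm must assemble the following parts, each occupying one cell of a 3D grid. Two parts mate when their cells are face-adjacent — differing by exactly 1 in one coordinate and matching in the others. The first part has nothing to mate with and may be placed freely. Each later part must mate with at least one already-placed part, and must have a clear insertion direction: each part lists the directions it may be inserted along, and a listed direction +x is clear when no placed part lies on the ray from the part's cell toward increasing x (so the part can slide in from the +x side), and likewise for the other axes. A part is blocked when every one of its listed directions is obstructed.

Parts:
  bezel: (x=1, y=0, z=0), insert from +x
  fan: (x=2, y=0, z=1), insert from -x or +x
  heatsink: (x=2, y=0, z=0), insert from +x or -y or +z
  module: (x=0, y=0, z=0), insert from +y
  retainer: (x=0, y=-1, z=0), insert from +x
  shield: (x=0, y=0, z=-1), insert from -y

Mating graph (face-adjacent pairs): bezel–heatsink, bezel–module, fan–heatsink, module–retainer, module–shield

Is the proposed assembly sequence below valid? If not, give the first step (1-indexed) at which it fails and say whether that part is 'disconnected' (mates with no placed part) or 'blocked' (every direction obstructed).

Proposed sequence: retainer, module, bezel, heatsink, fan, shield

Valid

1. retainer@(0, -1, 0) [+x clear] — {retainer}
2. module@(0, 0, 0) [+y clear] — {module, retainer}
3. bezel@(1, 0, 0) [+x clear] — {bezel, module, retainer}
4. heatsink@(2, 0, 0) [+x clear] — {bezel, heatsink, module, retainer}
5. fan@(2, 0, 1) [-x clear] — {bezel, fan, heatsink, module, retainer}
6. shield@(0, 0, -1) [-y clear] — {bezel, fan, heatsink, module, retainer, shield}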